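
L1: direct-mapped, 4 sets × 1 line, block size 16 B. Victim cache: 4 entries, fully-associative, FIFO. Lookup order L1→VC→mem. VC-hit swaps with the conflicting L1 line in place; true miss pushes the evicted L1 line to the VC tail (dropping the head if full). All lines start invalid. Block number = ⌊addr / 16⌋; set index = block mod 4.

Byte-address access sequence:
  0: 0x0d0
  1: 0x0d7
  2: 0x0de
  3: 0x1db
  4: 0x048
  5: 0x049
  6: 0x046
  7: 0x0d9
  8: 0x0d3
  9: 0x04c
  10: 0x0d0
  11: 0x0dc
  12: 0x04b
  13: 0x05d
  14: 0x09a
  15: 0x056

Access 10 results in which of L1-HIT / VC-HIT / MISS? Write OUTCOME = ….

OUTCOME = L1-HIT

  [0] addr=0xd0 blk=13 s=1: MISS | VC []
  [1] addr=0xd7 blk=13 s=1: L1-HIT | VC []
  [2] addr=0xde blk=13 s=1: L1-HIT | VC []
  [3] addr=0x1db blk=29 s=1: MISS | VC [13]
  [4] addr=0x48 blk=4 s=0: MISS | VC [13]
  [5] addr=0x49 blk=4 s=0: L1-HIT | VC [13]
  [6] addr=0x46 blk=4 s=0: L1-HIT | VC [13]
  [7] addr=0xd9 blk=13 s=1: VC-HIT | VC [29]
  [8] addr=0xd3 blk=13 s=1: L1-HIT | VC [29]
  [9] addr=0x4c blk=4 s=0: L1-HIT | VC [29]
  [10] addr=0xd0 blk=13 s=1: L1-HIT | VC [29]
  [11] addr=0xdc blk=13 s=1: L1-HIT | VC [29]
  [12] addr=0x4b blk=4 s=0: L1-HIT | VC [29]
  [13] addr=0x5d blk=5 s=1: MISS | VC [29, 13]
  [14] addr=0x9a blk=9 s=1: MISS | VC [29, 13, 5]
  [15] addr=0x56 blk=5 s=1: VC-HIT | VC [29, 13, 9]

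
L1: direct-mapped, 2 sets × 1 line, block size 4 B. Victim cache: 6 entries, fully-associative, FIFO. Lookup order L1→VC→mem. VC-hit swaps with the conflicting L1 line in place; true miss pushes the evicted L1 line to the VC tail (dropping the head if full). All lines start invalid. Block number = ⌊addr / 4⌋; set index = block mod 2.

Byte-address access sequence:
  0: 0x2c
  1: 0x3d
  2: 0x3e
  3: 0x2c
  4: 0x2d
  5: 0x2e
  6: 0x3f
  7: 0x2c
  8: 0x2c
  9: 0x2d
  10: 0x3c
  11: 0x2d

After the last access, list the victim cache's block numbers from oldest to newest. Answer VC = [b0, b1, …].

0: 0x2c (blk 11, set 1) → MISS  vc=[]
1: 0x3d (blk 15, set 1) → MISS  vc=[11]
2: 0x3e (blk 15, set 1) → L1-HIT  vc=[11]
3: 0x2c (blk 11, set 1) → VC-HIT  vc=[15]
4: 0x2d (blk 11, set 1) → L1-HIT  vc=[15]
5: 0x2e (blk 11, set 1) → L1-HIT  vc=[15]
6: 0x3f (blk 15, set 1) → VC-HIT  vc=[11]
7: 0x2c (blk 11, set 1) → VC-HIT  vc=[15]
8: 0x2c (blk 11, set 1) → L1-HIT  vc=[15]
9: 0x2d (blk 11, set 1) → L1-HIT  vc=[15]
10: 0x3c (blk 15, set 1) → VC-HIT  vc=[11]
11: 0x2d (blk 11, set 1) → VC-HIT  vc=[15]

VC = [15]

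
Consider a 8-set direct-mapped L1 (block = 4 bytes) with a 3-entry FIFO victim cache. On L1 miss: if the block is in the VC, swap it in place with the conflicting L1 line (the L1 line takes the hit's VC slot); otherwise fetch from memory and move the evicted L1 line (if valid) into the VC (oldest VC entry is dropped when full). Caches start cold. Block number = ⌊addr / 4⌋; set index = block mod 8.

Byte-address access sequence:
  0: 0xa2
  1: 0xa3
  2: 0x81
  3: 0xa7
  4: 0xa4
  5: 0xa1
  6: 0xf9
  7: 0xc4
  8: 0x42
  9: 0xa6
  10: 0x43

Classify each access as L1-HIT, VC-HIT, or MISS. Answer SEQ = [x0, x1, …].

SEQ = [MISS, L1-HIT, MISS, MISS, L1-HIT, VC-HIT, MISS, MISS, MISS, VC-HIT, L1-HIT]

#0 0xa2→b40/s0 MISS; vc=[]
#1 0xa3→b40/s0 L1-HIT; vc=[]
#2 0x81→b32/s0 MISS; vc=[40]
#3 0xa7→b41/s1 MISS; vc=[40]
#4 0xa4→b41/s1 L1-HIT; vc=[40]
#5 0xa1→b40/s0 VC-HIT; vc=[32]
#6 0xf9→b62/s6 MISS; vc=[32]
#7 0xc4→b49/s1 MISS; vc=[32,41]
#8 0x42→b16/s0 MISS; vc=[32,41,40]
#9 0xa6→b41/s1 VC-HIT; vc=[32,49,40]
#10 0x43→b16/s0 L1-HIT; vc=[32,49,40]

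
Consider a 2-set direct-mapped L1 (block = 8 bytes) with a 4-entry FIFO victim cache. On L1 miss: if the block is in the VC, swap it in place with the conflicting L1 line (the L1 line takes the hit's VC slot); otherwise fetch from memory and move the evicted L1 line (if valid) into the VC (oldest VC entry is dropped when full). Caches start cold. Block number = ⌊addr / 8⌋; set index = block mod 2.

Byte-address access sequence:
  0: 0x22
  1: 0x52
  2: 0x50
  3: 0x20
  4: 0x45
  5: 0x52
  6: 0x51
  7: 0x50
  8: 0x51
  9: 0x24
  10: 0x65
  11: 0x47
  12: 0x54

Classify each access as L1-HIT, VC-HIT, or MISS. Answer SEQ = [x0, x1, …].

#0 0x22→b4/s0 MISS; vc=[]
#1 0x52→b10/s0 MISS; vc=[4]
#2 0x50→b10/s0 L1-HIT; vc=[4]
#3 0x20→b4/s0 VC-HIT; vc=[10]
#4 0x45→b8/s0 MISS; vc=[10,4]
#5 0x52→b10/s0 VC-HIT; vc=[8,4]
#6 0x51→b10/s0 L1-HIT; vc=[8,4]
#7 0x50→b10/s0 L1-HIT; vc=[8,4]
#8 0x51→b10/s0 L1-HIT; vc=[8,4]
#9 0x24→b4/s0 VC-HIT; vc=[8,10]
#10 0x65→b12/s0 MISS; vc=[8,10,4]
#11 0x47→b8/s0 VC-HIT; vc=[12,10,4]
#12 0x54→b10/s0 VC-HIT; vc=[12,8,4]

SEQ = [MISS, MISS, L1-HIT, VC-HIT, MISS, VC-HIT, L1-HIT, L1-HIT, L1-HIT, VC-HIT, MISS, VC-HIT, VC-HIT]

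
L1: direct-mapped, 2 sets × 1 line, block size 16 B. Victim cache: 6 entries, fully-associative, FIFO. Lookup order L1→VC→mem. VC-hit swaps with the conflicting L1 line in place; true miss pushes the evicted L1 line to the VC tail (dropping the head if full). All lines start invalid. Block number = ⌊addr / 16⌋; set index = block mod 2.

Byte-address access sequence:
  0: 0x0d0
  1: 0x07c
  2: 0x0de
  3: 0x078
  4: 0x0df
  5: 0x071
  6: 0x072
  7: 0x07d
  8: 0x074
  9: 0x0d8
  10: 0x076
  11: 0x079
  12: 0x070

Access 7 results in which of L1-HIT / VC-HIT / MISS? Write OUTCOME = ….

0: 0xd0 (blk 13, set 1) → MISS  vc=[]
1: 0x7c (blk 7, set 1) → MISS  vc=[13]
2: 0xde (blk 13, set 1) → VC-HIT  vc=[7]
3: 0x78 (blk 7, set 1) → VC-HIT  vc=[13]
4: 0xdf (blk 13, set 1) → VC-HIT  vc=[7]
5: 0x71 (blk 7, set 1) → VC-HIT  vc=[13]
6: 0x72 (blk 7, set 1) → L1-HIT  vc=[13]
7: 0x7d (blk 7, set 1) → L1-HIT  vc=[13]
8: 0x74 (blk 7, set 1) → L1-HIT  vc=[13]
9: 0xd8 (blk 13, set 1) → VC-HIT  vc=[7]
10: 0x76 (blk 7, set 1) → VC-HIT  vc=[13]
11: 0x79 (blk 7, set 1) → L1-HIT  vc=[13]
12: 0x70 (blk 7, set 1) → L1-HIT  vc=[13]

OUTCOME = L1-HIT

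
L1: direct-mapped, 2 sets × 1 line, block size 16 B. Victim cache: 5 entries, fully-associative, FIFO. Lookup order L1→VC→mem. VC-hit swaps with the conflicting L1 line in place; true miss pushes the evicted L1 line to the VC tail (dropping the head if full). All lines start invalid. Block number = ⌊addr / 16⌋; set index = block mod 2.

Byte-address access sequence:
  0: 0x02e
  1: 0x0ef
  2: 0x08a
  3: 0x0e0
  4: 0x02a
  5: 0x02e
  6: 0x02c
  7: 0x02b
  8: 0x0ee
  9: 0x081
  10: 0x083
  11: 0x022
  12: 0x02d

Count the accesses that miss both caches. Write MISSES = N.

#0 0x2e→b2/s0 MISS; vc=[]
#1 0xef→b14/s0 MISS; vc=[2]
#2 0x8a→b8/s0 MISS; vc=[2,14]
#3 0xe0→b14/s0 VC-HIT; vc=[2,8]
#4 0x2a→b2/s0 VC-HIT; vc=[14,8]
#5 0x2e→b2/s0 L1-HIT; vc=[14,8]
#6 0x2c→b2/s0 L1-HIT; vc=[14,8]
#7 0x2b→b2/s0 L1-HIT; vc=[14,8]
#8 0xee→b14/s0 VC-HIT; vc=[2,8]
#9 0x81→b8/s0 VC-HIT; vc=[2,14]
#10 0x83→b8/s0 L1-HIT; vc=[2,14]
#11 0x22→b2/s0 VC-HIT; vc=[8,14]
#12 0x2d→b2/s0 L1-HIT; vc=[8,14]

MISSES = 3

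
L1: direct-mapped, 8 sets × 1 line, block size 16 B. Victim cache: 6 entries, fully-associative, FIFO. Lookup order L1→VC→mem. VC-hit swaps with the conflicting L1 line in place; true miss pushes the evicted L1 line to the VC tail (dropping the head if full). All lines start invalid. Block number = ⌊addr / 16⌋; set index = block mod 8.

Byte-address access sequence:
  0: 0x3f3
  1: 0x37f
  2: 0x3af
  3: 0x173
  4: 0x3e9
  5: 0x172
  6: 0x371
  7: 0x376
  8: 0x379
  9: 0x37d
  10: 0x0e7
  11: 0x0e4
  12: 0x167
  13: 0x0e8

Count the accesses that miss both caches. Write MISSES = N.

MISSES = 7

#0 0x3f3→b63/s7 MISS; vc=[]
#1 0x37f→b55/s7 MISS; vc=[63]
#2 0x3af→b58/s2 MISS; vc=[63]
#3 0x173→b23/s7 MISS; vc=[63,55]
#4 0x3e9→b62/s6 MISS; vc=[63,55]
#5 0x172→b23/s7 L1-HIT; vc=[63,55]
#6 0x371→b55/s7 VC-HIT; vc=[63,23]
#7 0x376→b55/s7 L1-HIT; vc=[63,23]
#8 0x379→b55/s7 L1-HIT; vc=[63,23]
#9 0x37d→b55/s7 L1-HIT; vc=[63,23]
#10 0xe7→b14/s6 MISS; vc=[63,23,62]
#11 0xe4→b14/s6 L1-HIT; vc=[63,23,62]
#12 0x167→b22/s6 MISS; vc=[63,23,62,14]
#13 0xe8→b14/s6 VC-HIT; vc=[63,23,62,22]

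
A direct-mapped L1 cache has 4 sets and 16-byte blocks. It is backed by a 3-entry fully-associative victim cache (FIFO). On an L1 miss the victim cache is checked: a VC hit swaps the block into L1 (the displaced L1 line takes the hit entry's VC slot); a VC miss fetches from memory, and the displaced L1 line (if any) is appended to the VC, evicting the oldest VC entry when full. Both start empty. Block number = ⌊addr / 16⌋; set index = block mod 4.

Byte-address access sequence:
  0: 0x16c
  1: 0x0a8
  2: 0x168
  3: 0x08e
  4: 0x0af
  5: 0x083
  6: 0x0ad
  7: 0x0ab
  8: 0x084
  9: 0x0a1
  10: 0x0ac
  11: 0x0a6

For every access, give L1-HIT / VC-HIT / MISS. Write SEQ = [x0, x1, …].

  [0] addr=0x16c blk=22 s=2: MISS | VC []
  [1] addr=0xa8 blk=10 s=2: MISS | VC [22]
  [2] addr=0x168 blk=22 s=2: VC-HIT | VC [10]
  [3] addr=0x8e blk=8 s=0: MISS | VC [10]
  [4] addr=0xaf blk=10 s=2: VC-HIT | VC [22]
  [5] addr=0x83 blk=8 s=0: L1-HIT | VC [22]
  [6] addr=0xad blk=10 s=2: L1-HIT | VC [22]
  [7] addr=0xab blk=10 s=2: L1-HIT | VC [22]
  [8] addr=0x84 blk=8 s=0: L1-HIT | VC [22]
  [9] addr=0xa1 blk=10 s=2: L1-HIT | VC [22]
  [10] addr=0xac blk=10 s=2: L1-HIT | VC [22]
  [11] addr=0xa6 blk=10 s=2: L1-HIT | VC [22]

SEQ = [MISS, MISS, VC-HIT, MISS, VC-HIT, L1-HIT, L1-HIT, L1-HIT, L1-HIT, L1-HIT, L1-HIT, L1-HIT]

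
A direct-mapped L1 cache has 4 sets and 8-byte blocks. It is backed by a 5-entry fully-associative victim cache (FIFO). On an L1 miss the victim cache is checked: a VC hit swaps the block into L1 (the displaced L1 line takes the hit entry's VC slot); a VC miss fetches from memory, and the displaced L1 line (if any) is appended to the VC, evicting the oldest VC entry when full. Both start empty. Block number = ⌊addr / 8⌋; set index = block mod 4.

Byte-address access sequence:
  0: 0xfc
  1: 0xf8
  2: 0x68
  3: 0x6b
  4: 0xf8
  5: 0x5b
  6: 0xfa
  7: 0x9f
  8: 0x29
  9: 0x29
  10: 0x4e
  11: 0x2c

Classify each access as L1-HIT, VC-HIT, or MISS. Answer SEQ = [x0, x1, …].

SEQ = [MISS, L1-HIT, MISS, L1-HIT, L1-HIT, MISS, VC-HIT, MISS, MISS, L1-HIT, MISS, VC-HIT]

  [0] addr=0xfc blk=31 s=3: MISS | VC []
  [1] addr=0xf8 blk=31 s=3: L1-HIT | VC []
  [2] addr=0x68 blk=13 s=1: MISS | VC []
  [3] addr=0x6b blk=13 s=1: L1-HIT | VC []
  [4] addr=0xf8 blk=31 s=3: L1-HIT | VC []
  [5] addr=0x5b blk=11 s=3: MISS | VC [31]
  [6] addr=0xfa blk=31 s=3: VC-HIT | VC [11]
  [7] addr=0x9f blk=19 s=3: MISS | VC [11, 31]
  [8] addr=0x29 blk=5 s=1: MISS | VC [11, 31, 13]
  [9] addr=0x29 blk=5 s=1: L1-HIT | VC [11, 31, 13]
  [10] addr=0x4e blk=9 s=1: MISS | VC [11, 31, 13, 5]
  [11] addr=0x2c blk=5 s=1: VC-HIT | VC [11, 31, 13, 9]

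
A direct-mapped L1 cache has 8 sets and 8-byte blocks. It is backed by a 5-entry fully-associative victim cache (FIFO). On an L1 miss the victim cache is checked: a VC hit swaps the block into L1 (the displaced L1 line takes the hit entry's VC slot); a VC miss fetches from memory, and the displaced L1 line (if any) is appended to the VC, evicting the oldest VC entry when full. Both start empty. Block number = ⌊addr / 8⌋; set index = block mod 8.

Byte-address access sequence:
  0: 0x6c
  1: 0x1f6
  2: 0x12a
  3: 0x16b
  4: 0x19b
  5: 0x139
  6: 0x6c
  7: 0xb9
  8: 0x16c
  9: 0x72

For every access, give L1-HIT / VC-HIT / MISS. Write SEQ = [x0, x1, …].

SEQ = [MISS, MISS, MISS, MISS, MISS, MISS, VC-HIT, MISS, VC-HIT, MISS]

  [0] addr=0x6c blk=13 s=5: MISS | VC []
  [1] addr=0x1f6 blk=62 s=6: MISS | VC []
  [2] addr=0x12a blk=37 s=5: MISS | VC [13]
  [3] addr=0x16b blk=45 s=5: MISS | VC [13, 37]
  [4] addr=0x19b blk=51 s=3: MISS | VC [13, 37]
  [5] addr=0x139 blk=39 s=7: MISS | VC [13, 37]
  [6] addr=0x6c blk=13 s=5: VC-HIT | VC [45, 37]
  [7] addr=0xb9 blk=23 s=7: MISS | VC [45, 37, 39]
  [8] addr=0x16c blk=45 s=5: VC-HIT | VC [13, 37, 39]
  [9] addr=0x72 blk=14 s=6: MISS | VC [13, 37, 39, 62]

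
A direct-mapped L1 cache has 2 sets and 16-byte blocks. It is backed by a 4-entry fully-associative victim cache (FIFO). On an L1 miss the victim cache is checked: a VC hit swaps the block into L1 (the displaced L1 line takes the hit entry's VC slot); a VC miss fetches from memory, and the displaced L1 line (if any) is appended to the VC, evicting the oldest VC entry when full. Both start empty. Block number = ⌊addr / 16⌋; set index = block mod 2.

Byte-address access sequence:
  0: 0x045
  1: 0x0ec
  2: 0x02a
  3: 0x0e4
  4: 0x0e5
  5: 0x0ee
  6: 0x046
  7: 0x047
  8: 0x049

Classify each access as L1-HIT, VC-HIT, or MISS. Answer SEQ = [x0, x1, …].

0: 0x45 (blk 4, set 0) → MISS  vc=[]
1: 0xec (blk 14, set 0) → MISS  vc=[4]
2: 0x2a (blk 2, set 0) → MISS  vc=[4, 14]
3: 0xe4 (blk 14, set 0) → VC-HIT  vc=[4, 2]
4: 0xe5 (blk 14, set 0) → L1-HIT  vc=[4, 2]
5: 0xee (blk 14, set 0) → L1-HIT  vc=[4, 2]
6: 0x46 (blk 4, set 0) → VC-HIT  vc=[14, 2]
7: 0x47 (blk 4, set 0) → L1-HIT  vc=[14, 2]
8: 0x49 (blk 4, set 0) → L1-HIT  vc=[14, 2]

SEQ = [MISS, MISS, MISS, VC-HIT, L1-HIT, L1-HIT, VC-HIT, L1-HIT, L1-HIT]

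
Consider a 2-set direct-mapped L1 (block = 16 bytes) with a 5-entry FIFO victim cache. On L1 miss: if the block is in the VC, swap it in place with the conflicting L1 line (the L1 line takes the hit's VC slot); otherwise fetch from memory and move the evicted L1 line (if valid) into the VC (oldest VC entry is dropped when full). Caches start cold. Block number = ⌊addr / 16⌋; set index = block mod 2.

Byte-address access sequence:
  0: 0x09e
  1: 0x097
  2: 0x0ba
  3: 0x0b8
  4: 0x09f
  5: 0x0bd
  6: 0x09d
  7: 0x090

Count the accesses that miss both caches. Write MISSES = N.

#0 0x9e→b9/s1 MISS; vc=[]
#1 0x97→b9/s1 L1-HIT; vc=[]
#2 0xba→b11/s1 MISS; vc=[9]
#3 0xb8→b11/s1 L1-HIT; vc=[9]
#4 0x9f→b9/s1 VC-HIT; vc=[11]
#5 0xbd→b11/s1 VC-HIT; vc=[9]
#6 0x9d→b9/s1 VC-HIT; vc=[11]
#7 0x90→b9/s1 L1-HIT; vc=[11]

MISSES = 2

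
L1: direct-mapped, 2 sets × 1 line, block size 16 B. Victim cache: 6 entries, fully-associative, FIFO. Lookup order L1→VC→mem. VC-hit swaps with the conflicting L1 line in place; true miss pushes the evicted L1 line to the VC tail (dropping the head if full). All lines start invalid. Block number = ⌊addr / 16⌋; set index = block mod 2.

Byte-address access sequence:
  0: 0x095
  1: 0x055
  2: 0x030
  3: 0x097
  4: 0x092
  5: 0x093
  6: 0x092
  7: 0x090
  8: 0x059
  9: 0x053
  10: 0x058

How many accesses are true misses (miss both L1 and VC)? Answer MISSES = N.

#0 0x95→b9/s1 MISS; vc=[]
#1 0x55→b5/s1 MISS; vc=[9]
#2 0x30→b3/s1 MISS; vc=[9,5]
#3 0x97→b9/s1 VC-HIT; vc=[3,5]
#4 0x92→b9/s1 L1-HIT; vc=[3,5]
#5 0x93→b9/s1 L1-HIT; vc=[3,5]
#6 0x92→b9/s1 L1-HIT; vc=[3,5]
#7 0x90→b9/s1 L1-HIT; vc=[3,5]
#8 0x59→b5/s1 VC-HIT; vc=[3,9]
#9 0x53→b5/s1 L1-HIT; vc=[3,9]
#10 0x58→b5/s1 L1-HIT; vc=[3,9]

MISSES = 3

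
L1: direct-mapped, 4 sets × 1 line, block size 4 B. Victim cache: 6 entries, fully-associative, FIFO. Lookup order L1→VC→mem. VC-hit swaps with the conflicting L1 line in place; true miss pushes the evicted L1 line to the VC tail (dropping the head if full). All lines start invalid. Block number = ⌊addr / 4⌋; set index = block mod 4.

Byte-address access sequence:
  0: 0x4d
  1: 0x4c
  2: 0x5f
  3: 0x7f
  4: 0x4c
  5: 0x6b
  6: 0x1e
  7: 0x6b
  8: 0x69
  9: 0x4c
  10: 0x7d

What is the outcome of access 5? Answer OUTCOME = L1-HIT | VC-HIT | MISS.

OUTCOME = MISS

#0 0x4d→b19/s3 MISS; vc=[]
#1 0x4c→b19/s3 L1-HIT; vc=[]
#2 0x5f→b23/s3 MISS; vc=[19]
#3 0x7f→b31/s3 MISS; vc=[19,23]
#4 0x4c→b19/s3 VC-HIT; vc=[31,23]
#5 0x6b→b26/s2 MISS; vc=[31,23]
#6 0x1e→b7/s3 MISS; vc=[31,23,19]
#7 0x6b→b26/s2 L1-HIT; vc=[31,23,19]
#8 0x69→b26/s2 L1-HIT; vc=[31,23,19]
#9 0x4c→b19/s3 VC-HIT; vc=[31,23,7]
#10 0x7d→b31/s3 VC-HIT; vc=[19,23,7]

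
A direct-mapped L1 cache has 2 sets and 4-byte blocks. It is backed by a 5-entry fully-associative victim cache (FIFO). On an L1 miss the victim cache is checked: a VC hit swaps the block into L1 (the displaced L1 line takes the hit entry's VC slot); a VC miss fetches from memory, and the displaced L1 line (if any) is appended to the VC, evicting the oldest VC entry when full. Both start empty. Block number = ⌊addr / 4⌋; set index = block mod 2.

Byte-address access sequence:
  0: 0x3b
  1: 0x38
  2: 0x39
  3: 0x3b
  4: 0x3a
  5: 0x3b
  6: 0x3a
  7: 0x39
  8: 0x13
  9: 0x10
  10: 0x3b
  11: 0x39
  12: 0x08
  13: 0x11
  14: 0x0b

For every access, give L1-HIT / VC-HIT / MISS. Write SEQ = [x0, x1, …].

SEQ = [MISS, L1-HIT, L1-HIT, L1-HIT, L1-HIT, L1-HIT, L1-HIT, L1-HIT, MISS, L1-HIT, VC-HIT, L1-HIT, MISS, VC-HIT, VC-HIT]

0: 0x3b (blk 14, set 0) → MISS  vc=[]
1: 0x38 (blk 14, set 0) → L1-HIT  vc=[]
2: 0x39 (blk 14, set 0) → L1-HIT  vc=[]
3: 0x3b (blk 14, set 0) → L1-HIT  vc=[]
4: 0x3a (blk 14, set 0) → L1-HIT  vc=[]
5: 0x3b (blk 14, set 0) → L1-HIT  vc=[]
6: 0x3a (blk 14, set 0) → L1-HIT  vc=[]
7: 0x39 (blk 14, set 0) → L1-HIT  vc=[]
8: 0x13 (blk 4, set 0) → MISS  vc=[14]
9: 0x10 (blk 4, set 0) → L1-HIT  vc=[14]
10: 0x3b (blk 14, set 0) → VC-HIT  vc=[4]
11: 0x39 (blk 14, set 0) → L1-HIT  vc=[4]
12: 0x8 (blk 2, set 0) → MISS  vc=[4, 14]
13: 0x11 (blk 4, set 0) → VC-HIT  vc=[2, 14]
14: 0xb (blk 2, set 0) → VC-HIT  vc=[4, 14]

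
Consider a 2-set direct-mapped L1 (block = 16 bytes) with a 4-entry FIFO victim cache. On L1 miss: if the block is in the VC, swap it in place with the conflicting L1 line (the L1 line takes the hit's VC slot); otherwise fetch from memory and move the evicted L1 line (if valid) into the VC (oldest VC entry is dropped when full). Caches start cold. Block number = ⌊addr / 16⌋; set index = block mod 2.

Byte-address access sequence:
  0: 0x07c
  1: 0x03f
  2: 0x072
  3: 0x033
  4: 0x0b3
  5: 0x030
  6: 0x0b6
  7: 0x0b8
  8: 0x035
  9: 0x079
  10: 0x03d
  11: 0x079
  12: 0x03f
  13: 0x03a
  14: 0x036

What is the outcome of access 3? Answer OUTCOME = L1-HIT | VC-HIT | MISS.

OUTCOME = VC-HIT

  [0] addr=0x7c blk=7 s=1: MISS | VC []
  [1] addr=0x3f blk=3 s=1: MISS | VC [7]
  [2] addr=0x72 blk=7 s=1: VC-HIT | VC [3]
  [3] addr=0x33 blk=3 s=1: VC-HIT | VC [7]
  [4] addr=0xb3 blk=11 s=1: MISS | VC [7, 3]
  [5] addr=0x30 blk=3 s=1: VC-HIT | VC [7, 11]
  [6] addr=0xb6 blk=11 s=1: VC-HIT | VC [7, 3]
  [7] addr=0xb8 blk=11 s=1: L1-HIT | VC [7, 3]
  [8] addr=0x35 blk=3 s=1: VC-HIT | VC [7, 11]
  [9] addr=0x79 blk=7 s=1: VC-HIT | VC [3, 11]
  [10] addr=0x3d blk=3 s=1: VC-HIT | VC [7, 11]
  [11] addr=0x79 blk=7 s=1: VC-HIT | VC [3, 11]
  [12] addr=0x3f blk=3 s=1: VC-HIT | VC [7, 11]
  [13] addr=0x3a blk=3 s=1: L1-HIT | VC [7, 11]
  [14] addr=0x36 blk=3 s=1: L1-HIT | VC [7, 11]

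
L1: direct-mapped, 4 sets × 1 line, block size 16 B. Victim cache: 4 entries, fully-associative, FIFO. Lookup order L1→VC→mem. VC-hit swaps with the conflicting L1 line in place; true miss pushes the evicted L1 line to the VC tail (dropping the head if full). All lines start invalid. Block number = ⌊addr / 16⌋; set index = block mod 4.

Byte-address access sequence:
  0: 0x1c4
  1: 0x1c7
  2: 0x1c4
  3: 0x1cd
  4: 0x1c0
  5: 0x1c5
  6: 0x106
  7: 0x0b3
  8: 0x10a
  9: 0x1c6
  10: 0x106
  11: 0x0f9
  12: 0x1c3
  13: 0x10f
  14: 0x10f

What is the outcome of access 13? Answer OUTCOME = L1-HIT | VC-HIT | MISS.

0: 0x1c4 (blk 28, set 0) → MISS  vc=[]
1: 0x1c7 (blk 28, set 0) → L1-HIT  vc=[]
2: 0x1c4 (blk 28, set 0) → L1-HIT  vc=[]
3: 0x1cd (blk 28, set 0) → L1-HIT  vc=[]
4: 0x1c0 (blk 28, set 0) → L1-HIT  vc=[]
5: 0x1c5 (blk 28, set 0) → L1-HIT  vc=[]
6: 0x106 (blk 16, set 0) → MISS  vc=[28]
7: 0xb3 (blk 11, set 3) → MISS  vc=[28]
8: 0x10a (blk 16, set 0) → L1-HIT  vc=[28]
9: 0x1c6 (blk 28, set 0) → VC-HIT  vc=[16]
10: 0x106 (blk 16, set 0) → VC-HIT  vc=[28]
11: 0xf9 (blk 15, set 3) → MISS  vc=[28, 11]
12: 0x1c3 (blk 28, set 0) → VC-HIT  vc=[16, 11]
13: 0x10f (blk 16, set 0) → VC-HIT  vc=[28, 11]
14: 0x10f (blk 16, set 0) → L1-HIT  vc=[28, 11]

OUTCOME = VC-HIT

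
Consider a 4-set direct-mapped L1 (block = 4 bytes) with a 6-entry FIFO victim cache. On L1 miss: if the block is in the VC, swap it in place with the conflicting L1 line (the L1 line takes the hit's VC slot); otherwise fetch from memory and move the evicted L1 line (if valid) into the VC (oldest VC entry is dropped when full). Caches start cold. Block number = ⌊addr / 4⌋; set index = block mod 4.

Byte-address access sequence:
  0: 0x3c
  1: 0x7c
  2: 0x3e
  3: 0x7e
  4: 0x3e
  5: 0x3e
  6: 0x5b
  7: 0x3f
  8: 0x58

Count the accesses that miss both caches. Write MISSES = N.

0: 0x3c (blk 15, set 3) → MISS  vc=[]
1: 0x7c (blk 31, set 3) → MISS  vc=[15]
2: 0x3e (blk 15, set 3) → VC-HIT  vc=[31]
3: 0x7e (blk 31, set 3) → VC-HIT  vc=[15]
4: 0x3e (blk 15, set 3) → VC-HIT  vc=[31]
5: 0x3e (blk 15, set 3) → L1-HIT  vc=[31]
6: 0x5b (blk 22, set 2) → MISS  vc=[31]
7: 0x3f (blk 15, set 3) → L1-HIT  vc=[31]
8: 0x58 (blk 22, set 2) → L1-HIT  vc=[31]

MISSES = 3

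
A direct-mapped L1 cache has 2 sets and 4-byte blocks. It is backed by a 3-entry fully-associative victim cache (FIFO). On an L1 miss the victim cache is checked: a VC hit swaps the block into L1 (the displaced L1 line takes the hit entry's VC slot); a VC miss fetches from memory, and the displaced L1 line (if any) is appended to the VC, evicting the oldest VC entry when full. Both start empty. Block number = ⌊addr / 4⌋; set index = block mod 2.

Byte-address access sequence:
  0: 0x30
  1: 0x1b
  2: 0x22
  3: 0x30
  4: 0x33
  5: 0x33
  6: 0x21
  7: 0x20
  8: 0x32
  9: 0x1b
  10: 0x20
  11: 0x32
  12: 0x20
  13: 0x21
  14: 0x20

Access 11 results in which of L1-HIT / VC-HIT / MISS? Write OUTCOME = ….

OUTCOME = VC-HIT

#0 0x30→b12/s0 MISS; vc=[]
#1 0x1b→b6/s0 MISS; vc=[12]
#2 0x22→b8/s0 MISS; vc=[12,6]
#3 0x30→b12/s0 VC-HIT; vc=[8,6]
#4 0x33→b12/s0 L1-HIT; vc=[8,6]
#5 0x33→b12/s0 L1-HIT; vc=[8,6]
#6 0x21→b8/s0 VC-HIT; vc=[12,6]
#7 0x20→b8/s0 L1-HIT; vc=[12,6]
#8 0x32→b12/s0 VC-HIT; vc=[8,6]
#9 0x1b→b6/s0 VC-HIT; vc=[8,12]
#10 0x20→b8/s0 VC-HIT; vc=[6,12]
#11 0x32→b12/s0 VC-HIT; vc=[6,8]
#12 0x20→b8/s0 VC-HIT; vc=[6,12]
#13 0x21→b8/s0 L1-HIT; vc=[6,12]
#14 0x20→b8/s0 L1-HIT; vc=[6,12]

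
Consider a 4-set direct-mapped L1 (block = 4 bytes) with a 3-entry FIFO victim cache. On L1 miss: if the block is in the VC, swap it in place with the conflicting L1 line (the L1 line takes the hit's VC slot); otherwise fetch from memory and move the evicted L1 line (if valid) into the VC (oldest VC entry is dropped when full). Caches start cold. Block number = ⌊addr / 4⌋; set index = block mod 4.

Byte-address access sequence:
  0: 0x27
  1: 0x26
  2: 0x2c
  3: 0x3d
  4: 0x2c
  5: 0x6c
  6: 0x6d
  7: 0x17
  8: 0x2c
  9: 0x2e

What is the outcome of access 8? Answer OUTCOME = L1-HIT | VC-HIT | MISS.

OUTCOME = VC-HIT

#0 0x27→b9/s1 MISS; vc=[]
#1 0x26→b9/s1 L1-HIT; vc=[]
#2 0x2c→b11/s3 MISS; vc=[]
#3 0x3d→b15/s3 MISS; vc=[11]
#4 0x2c→b11/s3 VC-HIT; vc=[15]
#5 0x6c→b27/s3 MISS; vc=[15,11]
#6 0x6d→b27/s3 L1-HIT; vc=[15,11]
#7 0x17→b5/s1 MISS; vc=[15,11,9]
#8 0x2c→b11/s3 VC-HIT; vc=[15,27,9]
#9 0x2e→b11/s3 L1-HIT; vc=[15,27,9]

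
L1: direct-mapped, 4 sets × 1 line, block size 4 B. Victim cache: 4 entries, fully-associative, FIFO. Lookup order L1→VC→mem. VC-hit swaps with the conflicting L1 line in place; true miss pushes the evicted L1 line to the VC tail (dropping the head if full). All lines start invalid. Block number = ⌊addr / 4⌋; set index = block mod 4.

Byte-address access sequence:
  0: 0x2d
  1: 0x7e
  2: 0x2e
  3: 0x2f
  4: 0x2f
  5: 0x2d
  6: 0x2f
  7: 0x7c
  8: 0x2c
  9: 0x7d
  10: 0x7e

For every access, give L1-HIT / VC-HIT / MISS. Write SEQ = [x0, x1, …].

0: 0x2d (blk 11, set 3) → MISS  vc=[]
1: 0x7e (blk 31, set 3) → MISS  vc=[11]
2: 0x2e (blk 11, set 3) → VC-HIT  vc=[31]
3: 0x2f (blk 11, set 3) → L1-HIT  vc=[31]
4: 0x2f (blk 11, set 3) → L1-HIT  vc=[31]
5: 0x2d (blk 11, set 3) → L1-HIT  vc=[31]
6: 0x2f (blk 11, set 3) → L1-HIT  vc=[31]
7: 0x7c (blk 31, set 3) → VC-HIT  vc=[11]
8: 0x2c (blk 11, set 3) → VC-HIT  vc=[31]
9: 0x7d (blk 31, set 3) → VC-HIT  vc=[11]
10: 0x7e (blk 31, set 3) → L1-HIT  vc=[11]

SEQ = [MISS, MISS, VC-HIT, L1-HIT, L1-HIT, L1-HIT, L1-HIT, VC-HIT, VC-HIT, VC-HIT, L1-HIT]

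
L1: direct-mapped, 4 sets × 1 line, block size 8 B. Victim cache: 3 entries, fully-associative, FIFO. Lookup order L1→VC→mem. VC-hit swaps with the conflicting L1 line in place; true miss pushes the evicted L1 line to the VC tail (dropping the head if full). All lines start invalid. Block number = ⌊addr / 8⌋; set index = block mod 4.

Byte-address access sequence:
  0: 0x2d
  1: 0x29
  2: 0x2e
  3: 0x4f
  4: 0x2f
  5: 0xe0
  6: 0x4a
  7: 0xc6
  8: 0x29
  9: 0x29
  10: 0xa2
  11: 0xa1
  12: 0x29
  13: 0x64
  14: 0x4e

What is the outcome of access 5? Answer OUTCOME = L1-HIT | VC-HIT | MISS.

#0 0x2d→b5/s1 MISS; vc=[]
#1 0x29→b5/s1 L1-HIT; vc=[]
#2 0x2e→b5/s1 L1-HIT; vc=[]
#3 0x4f→b9/s1 MISS; vc=[5]
#4 0x2f→b5/s1 VC-HIT; vc=[9]
#5 0xe0→b28/s0 MISS; vc=[9]
#6 0x4a→b9/s1 VC-HIT; vc=[5]
#7 0xc6→b24/s0 MISS; vc=[5,28]
#8 0x29→b5/s1 VC-HIT; vc=[9,28]
#9 0x29→b5/s1 L1-HIT; vc=[9,28]
#10 0xa2→b20/s0 MISS; vc=[9,28,24]
#11 0xa1→b20/s0 L1-HIT; vc=[9,28,24]
#12 0x29→b5/s1 L1-HIT; vc=[9,28,24]
#13 0x64→b12/s0 MISS; vc=[28,24,20]
#14 0x4e→b9/s1 MISS; vc=[24,20,5]

OUTCOME = MISS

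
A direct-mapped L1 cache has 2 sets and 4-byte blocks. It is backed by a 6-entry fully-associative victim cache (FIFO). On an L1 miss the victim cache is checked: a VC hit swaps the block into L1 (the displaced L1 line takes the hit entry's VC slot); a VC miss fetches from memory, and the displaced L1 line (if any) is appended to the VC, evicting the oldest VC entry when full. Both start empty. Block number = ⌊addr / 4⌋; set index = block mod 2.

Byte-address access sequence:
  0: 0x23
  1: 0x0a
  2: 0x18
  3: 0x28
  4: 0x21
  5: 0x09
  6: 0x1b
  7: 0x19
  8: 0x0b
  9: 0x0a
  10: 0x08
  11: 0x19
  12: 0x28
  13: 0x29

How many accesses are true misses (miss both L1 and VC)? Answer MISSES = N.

#0 0x23→b8/s0 MISS; vc=[]
#1 0xa→b2/s0 MISS; vc=[8]
#2 0x18→b6/s0 MISS; vc=[8,2]
#3 0x28→b10/s0 MISS; vc=[8,2,6]
#4 0x21→b8/s0 VC-HIT; vc=[10,2,6]
#5 0x9→b2/s0 VC-HIT; vc=[10,8,6]
#6 0x1b→b6/s0 VC-HIT; vc=[10,8,2]
#7 0x19→b6/s0 L1-HIT; vc=[10,8,2]
#8 0xb→b2/s0 VC-HIT; vc=[10,8,6]
#9 0xa→b2/s0 L1-HIT; vc=[10,8,6]
#10 0x8→b2/s0 L1-HIT; vc=[10,8,6]
#11 0x19→b6/s0 VC-HIT; vc=[10,8,2]
#12 0x28→b10/s0 VC-HIT; vc=[6,8,2]
#13 0x29→b10/s0 L1-HIT; vc=[6,8,2]

MISSES = 4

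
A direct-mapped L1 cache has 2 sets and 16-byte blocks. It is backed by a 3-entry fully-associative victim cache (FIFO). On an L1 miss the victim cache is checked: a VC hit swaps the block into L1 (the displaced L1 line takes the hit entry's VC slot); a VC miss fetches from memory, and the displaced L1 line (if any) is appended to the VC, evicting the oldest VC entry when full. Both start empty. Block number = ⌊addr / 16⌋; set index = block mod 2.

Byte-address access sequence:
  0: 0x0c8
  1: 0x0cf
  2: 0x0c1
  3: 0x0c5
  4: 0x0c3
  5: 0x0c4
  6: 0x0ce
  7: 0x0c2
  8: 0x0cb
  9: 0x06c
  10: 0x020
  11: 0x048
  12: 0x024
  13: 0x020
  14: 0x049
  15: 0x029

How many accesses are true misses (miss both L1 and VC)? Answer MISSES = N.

  [0] addr=0xc8 blk=12 s=0: MISS | VC []
  [1] addr=0xcf blk=12 s=0: L1-HIT | VC []
  [2] addr=0xc1 blk=12 s=0: L1-HIT | VC []
  [3] addr=0xc5 blk=12 s=0: L1-HIT | VC []
  [4] addr=0xc3 blk=12 s=0: L1-HIT | VC []
  [5] addr=0xc4 blk=12 s=0: L1-HIT | VC []
  [6] addr=0xce blk=12 s=0: L1-HIT | VC []
  [7] addr=0xc2 blk=12 s=0: L1-HIT | VC []
  [8] addr=0xcb blk=12 s=0: L1-HIT | VC []
  [9] addr=0x6c blk=6 s=0: MISS | VC [12]
  [10] addr=0x20 blk=2 s=0: MISS | VC [12, 6]
  [11] addr=0x48 blk=4 s=0: MISS | VC [12, 6, 2]
  [12] addr=0x24 blk=2 s=0: VC-HIT | VC [12, 6, 4]
  [13] addr=0x20 blk=2 s=0: L1-HIT | VC [12, 6, 4]
  [14] addr=0x49 blk=4 s=0: VC-HIT | VC [12, 6, 2]
  [15] addr=0x29 blk=2 s=0: VC-HIT | VC [12, 6, 4]

MISSES = 4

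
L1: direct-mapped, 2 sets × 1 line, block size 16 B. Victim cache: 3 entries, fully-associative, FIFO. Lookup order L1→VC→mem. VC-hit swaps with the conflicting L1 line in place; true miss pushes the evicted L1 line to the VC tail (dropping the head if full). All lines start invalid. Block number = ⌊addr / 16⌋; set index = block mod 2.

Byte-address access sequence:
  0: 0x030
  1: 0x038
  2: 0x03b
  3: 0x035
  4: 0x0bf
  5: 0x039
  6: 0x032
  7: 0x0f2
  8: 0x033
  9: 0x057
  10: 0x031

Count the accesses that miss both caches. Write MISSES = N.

#0 0x30→b3/s1 MISS; vc=[]
#1 0x38→b3/s1 L1-HIT; vc=[]
#2 0x3b→b3/s1 L1-HIT; vc=[]
#3 0x35→b3/s1 L1-HIT; vc=[]
#4 0xbf→b11/s1 MISS; vc=[3]
#5 0x39→b3/s1 VC-HIT; vc=[11]
#6 0x32→b3/s1 L1-HIT; vc=[11]
#7 0xf2→b15/s1 MISS; vc=[11,3]
#8 0x33→b3/s1 VC-HIT; vc=[11,15]
#9 0x57→b5/s1 MISS; vc=[11,15,3]
#10 0x31→b3/s1 VC-HIT; vc=[11,15,5]

MISSES = 4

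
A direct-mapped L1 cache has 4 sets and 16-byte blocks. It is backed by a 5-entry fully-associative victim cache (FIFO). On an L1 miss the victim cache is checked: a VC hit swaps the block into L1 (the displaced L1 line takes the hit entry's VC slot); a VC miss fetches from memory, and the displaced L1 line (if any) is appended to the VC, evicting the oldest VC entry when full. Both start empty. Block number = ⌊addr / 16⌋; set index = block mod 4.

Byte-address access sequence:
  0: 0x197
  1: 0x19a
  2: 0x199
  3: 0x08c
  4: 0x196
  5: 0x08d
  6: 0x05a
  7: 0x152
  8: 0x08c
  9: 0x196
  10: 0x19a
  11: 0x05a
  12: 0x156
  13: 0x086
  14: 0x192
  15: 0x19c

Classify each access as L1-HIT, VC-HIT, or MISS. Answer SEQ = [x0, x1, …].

SEQ = [MISS, L1-HIT, L1-HIT, MISS, L1-HIT, L1-HIT, MISS, MISS, L1-HIT, VC-HIT, L1-HIT, VC-HIT, VC-HIT, L1-HIT, VC-HIT, L1-HIT]

#0 0x197→b25/s1 MISS; vc=[]
#1 0x19a→b25/s1 L1-HIT; vc=[]
#2 0x199→b25/s1 L1-HIT; vc=[]
#3 0x8c→b8/s0 MISS; vc=[]
#4 0x196→b25/s1 L1-HIT; vc=[]
#5 0x8d→b8/s0 L1-HIT; vc=[]
#6 0x5a→b5/s1 MISS; vc=[25]
#7 0x152→b21/s1 MISS; vc=[25,5]
#8 0x8c→b8/s0 L1-HIT; vc=[25,5]
#9 0x196→b25/s1 VC-HIT; vc=[21,5]
#10 0x19a→b25/s1 L1-HIT; vc=[21,5]
#11 0x5a→b5/s1 VC-HIT; vc=[21,25]
#12 0x156→b21/s1 VC-HIT; vc=[5,25]
#13 0x86→b8/s0 L1-HIT; vc=[5,25]
#14 0x192→b25/s1 VC-HIT; vc=[5,21]
#15 0x19c→b25/s1 L1-HIT; vc=[5,21]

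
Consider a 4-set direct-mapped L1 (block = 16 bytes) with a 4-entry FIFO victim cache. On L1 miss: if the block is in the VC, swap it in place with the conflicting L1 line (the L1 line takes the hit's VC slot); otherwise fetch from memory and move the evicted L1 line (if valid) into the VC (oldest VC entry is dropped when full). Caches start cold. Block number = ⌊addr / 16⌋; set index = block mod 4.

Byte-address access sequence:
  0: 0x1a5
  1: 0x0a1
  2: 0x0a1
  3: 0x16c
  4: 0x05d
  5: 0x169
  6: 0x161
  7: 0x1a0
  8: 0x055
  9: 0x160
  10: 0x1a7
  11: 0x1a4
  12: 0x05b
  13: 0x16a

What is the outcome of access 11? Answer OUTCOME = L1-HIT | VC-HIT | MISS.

OUTCOME = L1-HIT

0: 0x1a5 (blk 26, set 2) → MISS  vc=[]
1: 0xa1 (blk 10, set 2) → MISS  vc=[26]
2: 0xa1 (blk 10, set 2) → L1-HIT  vc=[26]
3: 0x16c (blk 22, set 2) → MISS  vc=[26, 10]
4: 0x5d (blk 5, set 1) → MISS  vc=[26, 10]
5: 0x169 (blk 22, set 2) → L1-HIT  vc=[26, 10]
6: 0x161 (blk 22, set 2) → L1-HIT  vc=[26, 10]
7: 0x1a0 (blk 26, set 2) → VC-HIT  vc=[22, 10]
8: 0x55 (blk 5, set 1) → L1-HIT  vc=[22, 10]
9: 0x160 (blk 22, set 2) → VC-HIT  vc=[26, 10]
10: 0x1a7 (blk 26, set 2) → VC-HIT  vc=[22, 10]
11: 0x1a4 (blk 26, set 2) → L1-HIT  vc=[22, 10]
12: 0x5b (blk 5, set 1) → L1-HIT  vc=[22, 10]
13: 0x16a (blk 22, set 2) → VC-HIT  vc=[26, 10]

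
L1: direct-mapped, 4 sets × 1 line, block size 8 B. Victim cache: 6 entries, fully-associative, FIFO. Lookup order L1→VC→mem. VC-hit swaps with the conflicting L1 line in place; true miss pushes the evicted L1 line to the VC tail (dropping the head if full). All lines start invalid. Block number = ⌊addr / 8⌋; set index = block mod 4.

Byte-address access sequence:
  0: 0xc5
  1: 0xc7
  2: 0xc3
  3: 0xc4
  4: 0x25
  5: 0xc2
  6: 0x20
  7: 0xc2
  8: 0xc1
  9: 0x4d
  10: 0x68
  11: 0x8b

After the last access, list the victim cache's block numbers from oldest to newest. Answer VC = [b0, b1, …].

  [0] addr=0xc5 blk=24 s=0: MISS | VC []
  [1] addr=0xc7 blk=24 s=0: L1-HIT | VC []
  [2] addr=0xc3 blk=24 s=0: L1-HIT | VC []
  [3] addr=0xc4 blk=24 s=0: L1-HIT | VC []
  [4] addr=0x25 blk=4 s=0: MISS | VC [24]
  [5] addr=0xc2 blk=24 s=0: VC-HIT | VC [4]
  [6] addr=0x20 blk=4 s=0: VC-HIT | VC [24]
  [7] addr=0xc2 blk=24 s=0: VC-HIT | VC [4]
  [8] addr=0xc1 blk=24 s=0: L1-HIT | VC [4]
  [9] addr=0x4d blk=9 s=1: MISS | VC [4]
  [10] addr=0x68 blk=13 s=1: MISS | VC [4, 9]
  [11] addr=0x8b blk=17 s=1: MISS | VC [4, 9, 13]

VC = [4, 9, 13]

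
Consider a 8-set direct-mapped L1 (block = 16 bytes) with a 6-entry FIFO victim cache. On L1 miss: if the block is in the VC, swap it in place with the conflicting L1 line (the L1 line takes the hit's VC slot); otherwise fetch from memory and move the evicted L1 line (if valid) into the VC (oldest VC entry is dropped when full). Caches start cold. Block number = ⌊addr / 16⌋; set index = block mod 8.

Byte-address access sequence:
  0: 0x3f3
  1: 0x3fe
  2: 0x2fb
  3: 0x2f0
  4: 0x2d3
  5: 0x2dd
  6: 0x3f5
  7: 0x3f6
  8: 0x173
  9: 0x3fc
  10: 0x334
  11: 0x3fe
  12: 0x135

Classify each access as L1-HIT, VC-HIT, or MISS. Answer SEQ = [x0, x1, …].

SEQ = [MISS, L1-HIT, MISS, L1-HIT, MISS, L1-HIT, VC-HIT, L1-HIT, MISS, VC-HIT, MISS, L1-HIT, MISS]

  [0] addr=0x3f3 blk=63 s=7: MISS | VC []
  [1] addr=0x3fe blk=63 s=7: L1-HIT | VC []
  [2] addr=0x2fb blk=47 s=7: MISS | VC [63]
  [3] addr=0x2f0 blk=47 s=7: L1-HIT | VC [63]
  [4] addr=0x2d3 blk=45 s=5: MISS | VC [63]
  [5] addr=0x2dd blk=45 s=5: L1-HIT | VC [63]
  [6] addr=0x3f5 blk=63 s=7: VC-HIT | VC [47]
  [7] addr=0x3f6 blk=63 s=7: L1-HIT | VC [47]
  [8] addr=0x173 blk=23 s=7: MISS | VC [47, 63]
  [9] addr=0x3fc blk=63 s=7: VC-HIT | VC [47, 23]
  [10] addr=0x334 blk=51 s=3: MISS | VC [47, 23]
  [11] addr=0x3fe blk=63 s=7: L1-HIT | VC [47, 23]
  [12] addr=0x135 blk=19 s=3: MISS | VC [47, 23, 51]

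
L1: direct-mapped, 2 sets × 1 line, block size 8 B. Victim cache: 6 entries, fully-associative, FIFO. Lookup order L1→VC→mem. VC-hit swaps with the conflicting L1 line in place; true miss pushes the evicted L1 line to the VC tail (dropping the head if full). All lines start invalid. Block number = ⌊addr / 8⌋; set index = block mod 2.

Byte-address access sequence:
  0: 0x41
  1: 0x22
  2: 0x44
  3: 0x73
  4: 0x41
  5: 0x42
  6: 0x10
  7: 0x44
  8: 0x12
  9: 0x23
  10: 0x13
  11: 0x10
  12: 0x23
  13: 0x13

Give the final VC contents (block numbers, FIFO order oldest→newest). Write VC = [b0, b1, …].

#0 0x41→b8/s0 MISS; vc=[]
#1 0x22→b4/s0 MISS; vc=[8]
#2 0x44→b8/s0 VC-HIT; vc=[4]
#3 0x73→b14/s0 MISS; vc=[4,8]
#4 0x41→b8/s0 VC-HIT; vc=[4,14]
#5 0x42→b8/s0 L1-HIT; vc=[4,14]
#6 0x10→b2/s0 MISS; vc=[4,14,8]
#7 0x44→b8/s0 VC-HIT; vc=[4,14,2]
#8 0x12→b2/s0 VC-HIT; vc=[4,14,8]
#9 0x23→b4/s0 VC-HIT; vc=[2,14,8]
#10 0x13→b2/s0 VC-HIT; vc=[4,14,8]
#11 0x10→b2/s0 L1-HIT; vc=[4,14,8]
#12 0x23→b4/s0 VC-HIT; vc=[2,14,8]
#13 0x13→b2/s0 VC-HIT; vc=[4,14,8]

VC = [4, 14, 8]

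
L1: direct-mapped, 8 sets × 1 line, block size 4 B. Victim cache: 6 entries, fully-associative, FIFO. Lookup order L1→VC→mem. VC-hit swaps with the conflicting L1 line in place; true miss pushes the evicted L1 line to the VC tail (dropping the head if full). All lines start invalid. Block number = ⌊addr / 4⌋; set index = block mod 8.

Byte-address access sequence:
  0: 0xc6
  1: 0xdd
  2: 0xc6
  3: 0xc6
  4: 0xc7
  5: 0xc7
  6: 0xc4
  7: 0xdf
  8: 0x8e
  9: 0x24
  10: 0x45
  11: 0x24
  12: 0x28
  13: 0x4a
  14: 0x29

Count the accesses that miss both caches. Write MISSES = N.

0: 0xc6 (blk 49, set 1) → MISS  vc=[]
1: 0xdd (blk 55, set 7) → MISS  vc=[]
2: 0xc6 (blk 49, set 1) → L1-HIT  vc=[]
3: 0xc6 (blk 49, set 1) → L1-HIT  vc=[]
4: 0xc7 (blk 49, set 1) → L1-HIT  vc=[]
5: 0xc7 (blk 49, set 1) → L1-HIT  vc=[]
6: 0xc4 (blk 49, set 1) → L1-HIT  vc=[]
7: 0xdf (blk 55, set 7) → L1-HIT  vc=[]
8: 0x8e (blk 35, set 3) → MISS  vc=[]
9: 0x24 (blk 9, set 1) → MISS  vc=[49]
10: 0x45 (blk 17, set 1) → MISS  vc=[49, 9]
11: 0x24 (blk 9, set 1) → VC-HIT  vc=[49, 17]
12: 0x28 (blk 10, set 2) → MISS  vc=[49, 17]
13: 0x4a (blk 18, set 2) → MISS  vc=[49, 17, 10]
14: 0x29 (blk 10, set 2) → VC-HIT  vc=[49, 17, 18]

MISSES = 7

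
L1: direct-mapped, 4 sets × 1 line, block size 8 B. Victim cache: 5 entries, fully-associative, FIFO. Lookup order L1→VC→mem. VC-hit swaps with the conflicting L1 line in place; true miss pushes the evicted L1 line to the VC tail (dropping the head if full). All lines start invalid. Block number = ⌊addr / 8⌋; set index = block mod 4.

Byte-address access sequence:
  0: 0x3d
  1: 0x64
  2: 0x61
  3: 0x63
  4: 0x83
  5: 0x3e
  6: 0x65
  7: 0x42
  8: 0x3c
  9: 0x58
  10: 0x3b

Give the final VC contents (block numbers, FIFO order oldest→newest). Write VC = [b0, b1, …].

#0 0x3d→b7/s3 MISS; vc=[]
#1 0x64→b12/s0 MISS; vc=[]
#2 0x61→b12/s0 L1-HIT; vc=[]
#3 0x63→b12/s0 L1-HIT; vc=[]
#4 0x83→b16/s0 MISS; vc=[12]
#5 0x3e→b7/s3 L1-HIT; vc=[12]
#6 0x65→b12/s0 VC-HIT; vc=[16]
#7 0x42→b8/s0 MISS; vc=[16,12]
#8 0x3c→b7/s3 L1-HIT; vc=[16,12]
#9 0x58→b11/s3 MISS; vc=[16,12,7]
#10 0x3b→b7/s3 VC-HIT; vc=[16,12,11]

VC = [16, 12, 11]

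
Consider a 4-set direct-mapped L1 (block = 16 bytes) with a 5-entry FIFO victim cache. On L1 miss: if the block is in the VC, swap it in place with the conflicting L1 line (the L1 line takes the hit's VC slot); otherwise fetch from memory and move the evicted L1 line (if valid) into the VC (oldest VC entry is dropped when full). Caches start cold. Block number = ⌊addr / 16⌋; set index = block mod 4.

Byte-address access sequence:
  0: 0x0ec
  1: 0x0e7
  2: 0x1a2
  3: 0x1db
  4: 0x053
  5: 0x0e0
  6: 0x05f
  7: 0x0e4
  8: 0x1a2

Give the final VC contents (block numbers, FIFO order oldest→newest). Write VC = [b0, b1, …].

  [0] addr=0xec blk=14 s=2: MISS | VC []
  [1] addr=0xe7 blk=14 s=2: L1-HIT | VC []
  [2] addr=0x1a2 blk=26 s=2: MISS | VC [14]
  [3] addr=0x1db blk=29 s=1: MISS | VC [14]
  [4] addr=0x53 blk=5 s=1: MISS | VC [14, 29]
  [5] addr=0xe0 blk=14 s=2: VC-HIT | VC [26, 29]
  [6] addr=0x5f blk=5 s=1: L1-HIT | VC [26, 29]
  [7] addr=0xe4 blk=14 s=2: L1-HIT | VC [26, 29]
  [8] addr=0x1a2 blk=26 s=2: VC-HIT | VC [14, 29]

VC = [14, 29]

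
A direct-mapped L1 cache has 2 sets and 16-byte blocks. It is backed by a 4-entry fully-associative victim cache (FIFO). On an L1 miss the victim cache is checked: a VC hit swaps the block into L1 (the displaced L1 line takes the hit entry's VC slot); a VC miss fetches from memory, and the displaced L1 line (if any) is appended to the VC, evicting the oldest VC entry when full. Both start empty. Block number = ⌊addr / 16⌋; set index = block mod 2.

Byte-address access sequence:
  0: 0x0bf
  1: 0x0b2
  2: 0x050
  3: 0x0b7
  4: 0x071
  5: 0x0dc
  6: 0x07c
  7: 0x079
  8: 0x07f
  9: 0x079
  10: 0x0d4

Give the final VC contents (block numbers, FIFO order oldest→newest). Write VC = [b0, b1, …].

VC = [5, 11, 7]

0: 0xbf (blk 11, set 1) → MISS  vc=[]
1: 0xb2 (blk 11, set 1) → L1-HIT  vc=[]
2: 0x50 (blk 5, set 1) → MISS  vc=[11]
3: 0xb7 (blk 11, set 1) → VC-HIT  vc=[5]
4: 0x71 (blk 7, set 1) → MISS  vc=[5, 11]
5: 0xdc (blk 13, set 1) → MISS  vc=[5, 11, 7]
6: 0x7c (blk 7, set 1) → VC-HIT  vc=[5, 11, 13]
7: 0x79 (blk 7, set 1) → L1-HIT  vc=[5, 11, 13]
8: 0x7f (blk 7, set 1) → L1-HIT  vc=[5, 11, 13]
9: 0x79 (blk 7, set 1) → L1-HIT  vc=[5, 11, 13]
10: 0xd4 (blk 13, set 1) → VC-HIT  vc=[5, 11, 7]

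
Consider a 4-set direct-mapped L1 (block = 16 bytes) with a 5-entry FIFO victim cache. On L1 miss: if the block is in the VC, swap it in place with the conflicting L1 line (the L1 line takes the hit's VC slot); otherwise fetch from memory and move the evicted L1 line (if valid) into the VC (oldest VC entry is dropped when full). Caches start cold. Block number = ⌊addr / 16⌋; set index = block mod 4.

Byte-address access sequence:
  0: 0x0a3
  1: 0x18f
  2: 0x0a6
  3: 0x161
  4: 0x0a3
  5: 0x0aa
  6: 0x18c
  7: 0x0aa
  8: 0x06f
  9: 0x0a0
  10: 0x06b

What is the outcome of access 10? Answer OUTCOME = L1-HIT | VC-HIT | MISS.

  [0] addr=0xa3 blk=10 s=2: MISS | VC []
  [1] addr=0x18f blk=24 s=0: MISS | VC []
  [2] addr=0xa6 blk=10 s=2: L1-HIT | VC []
  [3] addr=0x161 blk=22 s=2: MISS | VC [10]
  [4] addr=0xa3 blk=10 s=2: VC-HIT | VC [22]
  [5] addr=0xaa blk=10 s=2: L1-HIT | VC [22]
  [6] addr=0x18c blk=24 s=0: L1-HIT | VC [22]
  [7] addr=0xaa blk=10 s=2: L1-HIT | VC [22]
  [8] addr=0x6f blk=6 s=2: MISS | VC [22, 10]
  [9] addr=0xa0 blk=10 s=2: VC-HIT | VC [22, 6]
  [10] addr=0x6b blk=6 s=2: VC-HIT | VC [22, 10]

OUTCOME = VC-HIT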